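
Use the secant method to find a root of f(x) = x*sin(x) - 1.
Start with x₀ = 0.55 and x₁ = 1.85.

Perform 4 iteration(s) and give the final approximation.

f(x) = x*sin(x) - 1
x₀ = 0.55, x₁ = 1.85

Secant formula: x_{n+1} = x_n - f(x_n)(x_n - x_{n-1})/(f(x_n) - f(x_{n-1}))

Iteration 1:
  f(0.550000) = -0.712522
  f(1.850000) = 0.778359
  x_2 = 1.850000 - 0.778359×(1.850000 - 0.550000)/(0.778359 - (-0.712522))
       = 1.171296
Iteration 2:
  f(1.850000) = 0.778359
  f(1.171296) = 0.079063
  x_3 = 1.171296 - 0.079063×(1.171296 - 1.850000)/(0.079063 - 0.778359)
       = 1.094561
Iteration 3:
  f(1.171296) = 0.079063
  f(1.094561) = -0.027234
  x_4 = 1.094561 - (-0.027234)×(1.094561 - 1.171296)/(-0.027234 - 0.079063)
       = 1.114221
Iteration 4:
  f(1.094561) = -0.027234
  f(1.114221) = 0.000089
  x_5 = 1.114221 - 0.000089×(1.114221 - 1.094561)/(0.000089 - (-0.027234))
       = 1.114157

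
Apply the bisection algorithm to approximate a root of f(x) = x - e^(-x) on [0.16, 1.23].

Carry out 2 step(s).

f(x) = x - e^(-x)
Initial interval: [0.16, 1.23]

Iteration 1:
  c_1 = (0.160000 + 1.230000)/2 = 0.695000
  f(c_1) = f(0.695000) = 0.195926
  f(a) × f(c) < 0, new interval: [0.160000, 0.695000]
Iteration 2:
  c_2 = (0.160000 + 0.695000)/2 = 0.427500
  f(c_2) = f(0.427500) = -0.224637
  f(a) × f(c) ≥ 0, new interval: [0.427500, 0.695000]

After 2 iteration(s), the approximation is c_2 = 0.427500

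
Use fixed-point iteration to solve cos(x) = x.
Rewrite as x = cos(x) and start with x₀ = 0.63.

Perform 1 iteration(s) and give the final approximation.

Equation: cos(x) = x
Fixed-point form: x = cos(x)
x₀ = 0.63

x_1 = g(0.630000) = 0.808028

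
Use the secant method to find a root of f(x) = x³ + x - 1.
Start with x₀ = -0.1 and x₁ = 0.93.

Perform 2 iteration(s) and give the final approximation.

f(x) = x³ + x - 1
x₀ = -0.1, x₁ = 0.93

Secant formula: x_{n+1} = x_n - f(x_n)(x_n - x_{n-1})/(f(x_n) - f(x_{n-1}))

Iteration 1:
  f(-0.100000) = -1.101000
  f(0.930000) = 0.734357
  x_2 = 0.930000 - 0.734357×(0.930000 - (-0.100000))/(0.734357 - (-1.101000))
       = 0.517880
Iteration 2:
  f(0.930000) = 0.734357
  f(0.517880) = -0.343225
  x_3 = 0.517880 - (-0.343225)×(0.517880 - 0.930000)/(-0.343225 - 0.734357)
       = 0.649146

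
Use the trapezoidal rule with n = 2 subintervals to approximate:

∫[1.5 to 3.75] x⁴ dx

f(x) = x⁴
a = 1.5, b = 3.75, n = 2
h = (b - a)/n = 1.125000

Trapezoidal rule: (h/2)[f(x₀) + 2f(x₁) + 2f(x₂) + ... + f(xₙ)]

x_0 = 1.5000, f(x_0) = 5.062500, coefficient = 1
x_1 = 2.6250, f(x_1) = 47.480713, coefficient = 2
x_2 = 3.7500, f(x_2) = 197.753906, coefficient = 1

I ≈ (1.125000/2) × 297.777832 = 167.500031
Exact value: 146.796680
Error: 20.703351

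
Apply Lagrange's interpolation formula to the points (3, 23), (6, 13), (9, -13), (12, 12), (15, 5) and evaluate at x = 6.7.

Lagrange interpolation formula:
P(x) = Σ yᵢ × Lᵢ(x)
where Lᵢ(x) = Π_{j≠i} (x - xⱼ)/(xᵢ - xⱼ)

L_0(6.7) = (6.7 - 6)/(3 - 6) × (6.7 - 9)/(3 - 9) × (6.7 - 12)/(3 - 12) × (6.7 - 15)/(3 - 15) = -0.036432
L_1(6.7) = (6.7 - 3)/(6 - 3) × (6.7 - 9)/(6 - 9) × (6.7 - 12)/(6 - 12) × (6.7 - 15)/(6 - 15) = 0.770278
L_2(6.7) = (6.7 - 3)/(9 - 3) × (6.7 - 6)/(9 - 6) × (6.7 - 12)/(9 - 12) × (6.7 - 15)/(9 - 15) = 0.351648
L_3(6.7) = (6.7 - 3)/(12 - 3) × (6.7 - 6)/(12 - 6) × (6.7 - 9)/(12 - 9) × (6.7 - 15)/(12 - 15) = -0.101735
L_4(6.7) = (6.7 - 3)/(15 - 3) × (6.7 - 6)/(15 - 6) × (6.7 - 9)/(15 - 9) × (6.7 - 12)/(15 - 12) = 0.016241

P(6.7) = 23×L_0(6.7) + 13×L_1(6.7) + (-13)×L_2(6.7) + 12×L_3(6.7) + 5×L_4(6.7)
P(6.7) = 3.464628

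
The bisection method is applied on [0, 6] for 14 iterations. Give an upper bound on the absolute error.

Bisection error bound: |error| ≤ (b-a)/2^n
|error| ≤ (6 - 0)/2^14 = 6/2^14
|error| ≤ 0.0003662109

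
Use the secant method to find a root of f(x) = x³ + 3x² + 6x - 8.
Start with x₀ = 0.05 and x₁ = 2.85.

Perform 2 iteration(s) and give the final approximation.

f(x) = x³ + 3x² + 6x - 8
x₀ = 0.05, x₁ = 2.85

Secant formula: x_{n+1} = x_n - f(x_n)(x_n - x_{n-1})/(f(x_n) - f(x_{n-1}))

Iteration 1:
  f(0.050000) = -7.692375
  f(2.850000) = 56.616625
  x_2 = 2.850000 - 56.616625×(2.850000 - 0.050000)/(56.616625 - (-7.692375))
       = 0.384924
Iteration 2:
  f(2.850000) = 56.616625
  f(0.384924) = -5.188921
  x_3 = 0.384924 - (-5.188921)×(0.384924 - 2.850000)/(-5.188921 - 56.616625)
       = 0.591881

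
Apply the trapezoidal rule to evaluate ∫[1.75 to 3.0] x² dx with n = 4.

f(x) = x²
a = 1.75, b = 3.0, n = 4
h = (b - a)/n = 0.312500

Trapezoidal rule: (h/2)[f(x₀) + 2f(x₁) + 2f(x₂) + ... + f(xₙ)]

x_0 = 1.7500, f(x_0) = 3.062500, coefficient = 1
x_1 = 2.0625, f(x_1) = 4.253906, coefficient = 2
x_2 = 2.3750, f(x_2) = 5.640625, coefficient = 2
x_3 = 2.6875, f(x_3) = 7.222656, coefficient = 2
x_4 = 3.0000, f(x_4) = 9.000000, coefficient = 1

I ≈ (0.312500/2) × 46.296875 = 7.233887
Exact value: 7.213542
Error: 0.020345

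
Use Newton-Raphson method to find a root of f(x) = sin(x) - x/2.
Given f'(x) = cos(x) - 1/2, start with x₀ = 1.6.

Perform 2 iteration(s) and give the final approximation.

f(x) = sin(x) - x/2
f'(x) = cos(x) - 1/2
x₀ = 1.6

Newton-Raphson formula: x_{n+1} = x_n - f(x_n)/f'(x_n)

Iteration 1:
  f(1.600000) = 0.199574
  f'(1.600000) = -0.529200
  x_1 = 1.600000 - 0.199574/(-0.529200) = 1.977124
Iteration 2:
  f(1.977124) = -0.069983
  f'(1.977124) = -0.895238
  x_2 = 1.977124 - (-0.069983)/(-0.895238) = 1.898951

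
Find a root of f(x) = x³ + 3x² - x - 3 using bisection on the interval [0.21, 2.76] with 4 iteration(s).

f(x) = x³ + 3x² - x - 3
Initial interval: [0.21, 2.76]

Iteration 1:
  c_1 = (0.210000 + 2.760000)/2 = 1.485000
  f(c_1) = f(1.485000) = 5.405434
  f(a) × f(c) < 0, new interval: [0.210000, 1.485000]
Iteration 2:
  c_2 = (0.210000 + 1.485000)/2 = 0.847500
  f(c_2) = f(0.847500) = -1.084009
  f(a) × f(c) ≥ 0, new interval: [0.847500, 1.485000]
Iteration 3:
  c_3 = (0.847500 + 1.485000)/2 = 1.166250
  f(c_3) = f(1.166250) = 1.500429
  f(a) × f(c) < 0, new interval: [0.847500, 1.166250]
Iteration 4:
  c_4 = (0.847500 + 1.166250)/2 = 1.006875
  f(c_4) = f(1.006875) = 0.055284
  f(a) × f(c) < 0, new interval: [0.847500, 1.006875]

After 4 iteration(s), the approximation is c_4 = 1.006875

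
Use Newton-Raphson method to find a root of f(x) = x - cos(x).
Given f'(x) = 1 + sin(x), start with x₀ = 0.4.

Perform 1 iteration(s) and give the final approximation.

f(x) = x - cos(x)
f'(x) = 1 + sin(x)
x₀ = 0.4

Newton-Raphson formula: x_{n+1} = x_n - f(x_n)/f'(x_n)

Iteration 1:
  f(0.400000) = -0.521061
  f'(0.400000) = 1.389418
  x_1 = 0.400000 - (-0.521061)/1.389418 = 0.775021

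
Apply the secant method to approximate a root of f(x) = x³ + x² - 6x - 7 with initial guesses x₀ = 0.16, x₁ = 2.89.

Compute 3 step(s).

f(x) = x³ + x² - 6x - 7
x₀ = 0.16, x₁ = 2.89

Secant formula: x_{n+1} = x_n - f(x_n)(x_n - x_{n-1})/(f(x_n) - f(x_{n-1}))

Iteration 1:
  f(0.160000) = -7.930304
  f(2.890000) = 8.149669
  x_2 = 2.890000 - 8.149669×(2.890000 - 0.160000)/(8.149669 - (-7.930304))
       = 1.506378
Iteration 2:
  f(2.890000) = 8.149669
  f(1.506378) = -10.350857
  x_3 = 1.506378 - (-10.350857)×(1.506378 - 2.890000)/(-10.350857 - 8.149669)
       = 2.280501
Iteration 3:
  f(1.506378) = -10.350857
  f(2.280501) = -3.622158
  x_4 = 2.280501 - (-3.622158)×(2.280501 - 1.506378)/(-3.622158 - (-10.350857))
       = 2.697222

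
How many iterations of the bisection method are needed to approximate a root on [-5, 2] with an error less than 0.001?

We need (b-a)/2^n ≤ 0.001
(2 - (-5))/2^n ≤ 0.001
7/2^n ≤ 0.001
2^n ≥ 7000
n ≥ log₂(7000) = 12.77
n ≥ 13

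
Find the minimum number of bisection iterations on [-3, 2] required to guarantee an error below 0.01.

We need (b-a)/2^n ≤ 0.01
(2 - (-3))/2^n ≤ 0.01
5/2^n ≤ 0.01
2^n ≥ 500
n ≥ log₂(500) = 8.97
n ≥ 9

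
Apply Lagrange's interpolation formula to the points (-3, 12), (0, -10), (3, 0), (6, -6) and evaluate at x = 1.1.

Lagrange interpolation formula:
P(x) = Σ yᵢ × Lᵢ(x)
where Lᵢ(x) = Π_{j≠i} (x - xⱼ)/(xᵢ - xⱼ)

L_0(1.1) = (1.1 - 0)/(-3 - 0) × (1.1 - 3)/(-3 - 3) × (1.1 - 6)/(-3 - 6) = -0.063216
L_1(1.1) = (1.1 - (-3))/(0 - (-3)) × (1.1 - 3)/(0 - 3) × (1.1 - 6)/(0 - 6) = 0.706870
L_2(1.1) = (1.1 - (-3))/(3 - (-3)) × (1.1 - 0)/(3 - 0) × (1.1 - 6)/(3 - 6) = 0.409241
L_3(1.1) = (1.1 - (-3))/(6 - (-3)) × (1.1 - 0)/(6 - 0) × (1.1 - 3)/(6 - 3) = -0.052895

P(1.1) = 12×L_0(1.1) + (-10)×L_1(1.1) + 0×L_2(1.1) + (-6)×L_3(1.1)
P(1.1) = -7.509926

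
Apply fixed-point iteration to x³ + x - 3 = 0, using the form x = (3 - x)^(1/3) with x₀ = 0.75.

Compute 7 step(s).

Equation: x³ + x - 3 = 0
Fixed-point form: x = (3 - x)^(1/3)
x₀ = 0.75

x_1 = g(0.750000) = 1.310371
x_2 = g(1.310371) = 1.191051
x_3 = g(1.191051) = 1.218453
x_4 = g(1.218453) = 1.212269
x_5 = g(1.212269) = 1.213670
x_6 = g(1.213670) = 1.213353
x_7 = g(1.213353) = 1.213425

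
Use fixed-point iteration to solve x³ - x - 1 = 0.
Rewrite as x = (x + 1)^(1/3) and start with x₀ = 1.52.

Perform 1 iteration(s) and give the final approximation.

Equation: x³ - x - 1 = 0
Fixed-point form: x = (x + 1)^(1/3)
x₀ = 1.52

x_1 = g(1.520000) = 1.360818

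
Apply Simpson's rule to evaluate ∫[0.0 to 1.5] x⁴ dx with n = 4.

f(x) = x⁴
a = 0.0, b = 1.5, n = 4
h = (b - a)/n = 0.375000

Simpson's rule: (h/3)[f(x₀) + 4f(x₁) + 2f(x₂) + ... + f(xₙ)]

x_0 = 0.0000, f(x_0) = 0.000000, coefficient = 1
x_1 = 0.3750, f(x_1) = 0.019775, coefficient = 4
x_2 = 0.7500, f(x_2) = 0.316406, coefficient = 2
x_3 = 1.1250, f(x_3) = 1.601807, coefficient = 4
x_4 = 1.5000, f(x_4) = 5.062500, coefficient = 1

I ≈ (0.375000/3) × 12.181641 = 1.522705
Exact value: 1.518750
Error: 0.003955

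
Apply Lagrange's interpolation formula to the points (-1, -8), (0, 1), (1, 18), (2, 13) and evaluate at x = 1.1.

Lagrange interpolation formula:
P(x) = Σ yᵢ × Lᵢ(x)
where Lᵢ(x) = Π_{j≠i} (x - xⱼ)/(xᵢ - xⱼ)

L_0(1.1) = (1.1 - 0)/(-1 - 0) × (1.1 - 1)/(-1 - 1) × (1.1 - 2)/(-1 - 2) = 0.016500
L_1(1.1) = (1.1 - (-1))/(0 - (-1)) × (1.1 - 1)/(0 - 1) × (1.1 - 2)/(0 - 2) = -0.094500
L_2(1.1) = (1.1 - (-1))/(1 - (-1)) × (1.1 - 0)/(1 - 0) × (1.1 - 2)/(1 - 2) = 1.039500
L_3(1.1) = (1.1 - (-1))/(2 - (-1)) × (1.1 - 0)/(2 - 0) × (1.1 - 1)/(2 - 1) = 0.038500

P(1.1) = (-8)×L_0(1.1) + 1×L_1(1.1) + 18×L_2(1.1) + 13×L_3(1.1)
P(1.1) = 18.985000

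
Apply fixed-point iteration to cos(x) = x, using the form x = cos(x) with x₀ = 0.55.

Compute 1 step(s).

Equation: cos(x) = x
Fixed-point form: x = cos(x)
x₀ = 0.55

x_1 = g(0.550000) = 0.852525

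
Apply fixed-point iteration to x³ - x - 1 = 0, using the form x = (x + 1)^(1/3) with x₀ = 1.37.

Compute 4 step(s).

Equation: x³ - x - 1 = 0
Fixed-point form: x = (x + 1)^(1/3)
x₀ = 1.37

x_1 = g(1.370000) = 1.333264
x_2 = g(1.333264) = 1.326339
x_3 = g(1.326339) = 1.325026
x_4 = g(1.325026) = 1.324776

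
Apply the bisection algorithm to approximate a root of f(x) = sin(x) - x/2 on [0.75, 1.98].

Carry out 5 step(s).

f(x) = sin(x) - x/2
Initial interval: [0.75, 1.98]

Iteration 1:
  c_1 = (0.750000 + 1.980000)/2 = 1.365000
  f(c_1) = f(1.365000) = 0.296399
  f(a) × f(c) ≥ 0, new interval: [1.365000, 1.980000]
Iteration 2:
  c_2 = (1.365000 + 1.980000)/2 = 1.672500
  f(c_2) = f(1.672500) = 0.158583
  f(a) × f(c) ≥ 0, new interval: [1.672500, 1.980000]
Iteration 3:
  c_3 = (1.672500 + 1.980000)/2 = 1.826250
  f(c_3) = f(1.826250) = 0.054424
  f(a) × f(c) ≥ 0, new interval: [1.826250, 1.980000]
Iteration 4:
  c_4 = (1.826250 + 1.980000)/2 = 1.903125
  f(c_4) = f(1.903125) = -0.006277
  f(a) × f(c) < 0, new interval: [1.826250, 1.903125]
Iteration 5:
  c_5 = (1.826250 + 1.903125)/2 = 1.864688
  f(c_5) = f(1.864688) = 0.024780
  f(a) × f(c) ≥ 0, new interval: [1.864688, 1.903125]

After 5 iteration(s), the approximation is c_5 = 1.864688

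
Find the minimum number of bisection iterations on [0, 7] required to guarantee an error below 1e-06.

We need (b-a)/2^n ≤ 1e-06
(7 - 0)/2^n ≤ 1e-06
7/2^n ≤ 1e-06
2^n ≥ 7000000
n ≥ log₂(7000000) = 22.74
n ≥ 23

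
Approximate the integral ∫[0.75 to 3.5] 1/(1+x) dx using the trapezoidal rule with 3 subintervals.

f(x) = 1/(1+x)
a = 0.75, b = 3.5, n = 3
h = (b - a)/n = 0.916667

Trapezoidal rule: (h/2)[f(x₀) + 2f(x₁) + 2f(x₂) + ... + f(xₙ)]

x_0 = 0.7500, f(x_0) = 0.571429, coefficient = 1
x_1 = 1.6667, f(x_1) = 0.375000, coefficient = 2
x_2 = 2.5833, f(x_2) = 0.279070, coefficient = 2
x_3 = 3.5000, f(x_3) = 0.222222, coefficient = 1

I ≈ (0.916667/2) × 2.101790 = 0.963321
Exact value: 0.944462
Error: 0.018859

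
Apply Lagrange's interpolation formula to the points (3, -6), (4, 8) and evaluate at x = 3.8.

Lagrange interpolation formula:
P(x) = Σ yᵢ × Lᵢ(x)
where Lᵢ(x) = Π_{j≠i} (x - xⱼ)/(xᵢ - xⱼ)

L_0(3.8) = (3.8 - 4)/(3 - 4) = 0.200000
L_1(3.8) = (3.8 - 3)/(4 - 3) = 0.800000

P(3.8) = (-6)×L_0(3.8) + 8×L_1(3.8)
P(3.8) = 5.200000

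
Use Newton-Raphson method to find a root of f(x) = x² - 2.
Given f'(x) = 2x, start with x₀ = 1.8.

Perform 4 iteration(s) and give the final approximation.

f(x) = x² - 2
f'(x) = 2x
x₀ = 1.8

Newton-Raphson formula: x_{n+1} = x_n - f(x_n)/f'(x_n)

Iteration 1:
  f(1.800000) = 1.240000
  f'(1.800000) = 3.600000
  x_1 = 1.800000 - 1.240000/3.600000 = 1.455556
Iteration 2:
  f(1.455556) = 0.118642
  f'(1.455556) = 2.911111
  x_2 = 1.455556 - 0.118642/2.911111 = 1.414801
Iteration 3:
  f(1.414801) = 0.001661
  f'(1.414801) = 2.829601
  x_3 = 1.414801 - 0.001661/2.829601 = 1.414214
Iteration 4:
  f(1.414214) = 0.000000
  f'(1.414214) = 2.828427
  x_4 = 1.414214 - 0.000000/2.828427 = 1.414214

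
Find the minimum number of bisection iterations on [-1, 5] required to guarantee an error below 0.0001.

We need (b-a)/2^n ≤ 0.0001
(5 - (-1))/2^n ≤ 0.0001
6/2^n ≤ 0.0001
2^n ≥ 60000
n ≥ log₂(60000) = 15.87
n ≥ 16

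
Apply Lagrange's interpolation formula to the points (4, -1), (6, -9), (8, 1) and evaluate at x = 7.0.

Lagrange interpolation formula:
P(x) = Σ yᵢ × Lᵢ(x)
where Lᵢ(x) = Π_{j≠i} (x - xⱼ)/(xᵢ - xⱼ)

L_0(7.0) = (7.0 - 6)/(4 - 6) × (7.0 - 8)/(4 - 8) = -0.125000
L_1(7.0) = (7.0 - 4)/(6 - 4) × (7.0 - 8)/(6 - 8) = 0.750000
L_2(7.0) = (7.0 - 4)/(8 - 4) × (7.0 - 6)/(8 - 6) = 0.375000

P(7.0) = (-1)×L_0(7.0) + (-9)×L_1(7.0) + 1×L_2(7.0)
P(7.0) = -6.250000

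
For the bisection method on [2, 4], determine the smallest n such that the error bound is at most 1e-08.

We need (b-a)/2^n ≤ 1e-08
(4 - 2)/2^n ≤ 1e-08
2/2^n ≤ 1e-08
2^n ≥ 200000000
n ≥ log₂(200000000) = 27.58
n ≥ 28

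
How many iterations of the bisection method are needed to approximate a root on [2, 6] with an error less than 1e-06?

We need (b-a)/2^n ≤ 1e-06
(6 - 2)/2^n ≤ 1e-06
4/2^n ≤ 1e-06
2^n ≥ 4000000
n ≥ log₂(4000000) = 21.93
n ≥ 22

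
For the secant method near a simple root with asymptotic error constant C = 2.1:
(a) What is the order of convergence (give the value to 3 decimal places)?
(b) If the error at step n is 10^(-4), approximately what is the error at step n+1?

(a) Secant method has superlinear convergence with order φ = (1+√5)/2 ≈ 1.618.
    This means |e_{n+1}| ≈ C|e_n|^1.618.

(b) With |e_n| = 10^(-4) and C = 2.1:
    |e_{n+1}| ≈ 2.1 × (10^(-4))^1.618 = 2.1 × 10^(-6.47)

(a) ≈ 1.618 (golden ratio); (b) |e_{n+1}| ≈ 7.081e-07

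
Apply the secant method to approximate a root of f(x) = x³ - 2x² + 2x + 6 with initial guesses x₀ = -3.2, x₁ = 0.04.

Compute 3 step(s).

f(x) = x³ - 2x² + 2x + 6
x₀ = -3.2, x₁ = 0.04

Secant formula: x_{n+1} = x_n - f(x_n)(x_n - x_{n-1})/(f(x_n) - f(x_{n-1}))

Iteration 1:
  f(-3.200000) = -53.648000
  f(0.040000) = 6.076864
  x_2 = 0.040000 - 6.076864×(0.040000 - (-3.200000))/(6.076864 - (-53.648000))
       = -0.289662
Iteration 2:
  f(0.040000) = 6.076864
  f(-0.289662) = 5.228563
  x_3 = -0.289662 - 5.228563×(-0.289662 - 0.040000)/(5.228563 - 6.076864)
       = -2.321559
Iteration 3:
  f(-0.289662) = 5.228563
  f(-2.321559) = -21.934749
  x_4 = -2.321559 - (-21.934749)×(-2.321559 - (-0.289662))/(-21.934749 - 5.228563)
       = -0.680774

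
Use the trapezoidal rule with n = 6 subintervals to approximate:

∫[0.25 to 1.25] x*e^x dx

f(x) = x*e^x
a = 0.25, b = 1.25, n = 6
h = (b - a)/n = 0.166667

Trapezoidal rule: (h/2)[f(x₀) + 2f(x₁) + 2f(x₂) + ... + f(xₙ)]

x_0 = 0.2500, f(x_0) = 0.321006, coefficient = 1
x_1 = 0.4167, f(x_1) = 0.632040, coefficient = 2
x_2 = 0.5833, f(x_2) = 1.045334, coefficient = 2
x_3 = 0.7500, f(x_3) = 1.587750, coefficient = 2
x_4 = 0.9167, f(x_4) = 2.292528, coefficient = 2
x_5 = 1.0833, f(x_5) = 3.200721, coefficient = 2
x_6 = 1.2500, f(x_6) = 4.362929, coefficient = 1

I ≈ (0.166667/2) × 22.200683 = 1.850057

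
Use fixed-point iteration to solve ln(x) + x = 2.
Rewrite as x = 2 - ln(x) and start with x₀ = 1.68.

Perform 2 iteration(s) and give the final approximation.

Equation: ln(x) + x = 2
Fixed-point form: x = 2 - ln(x)
x₀ = 1.68

x_1 = g(1.680000) = 1.481206
x_2 = g(1.481206) = 1.607143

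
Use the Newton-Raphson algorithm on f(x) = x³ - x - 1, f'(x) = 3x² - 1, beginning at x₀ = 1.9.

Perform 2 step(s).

f(x) = x³ - x - 1
f'(x) = 3x² - 1
x₀ = 1.9

Newton-Raphson formula: x_{n+1} = x_n - f(x_n)/f'(x_n)

Iteration 1:
  f(1.900000) = 3.959000
  f'(1.900000) = 9.830000
  x_1 = 1.900000 - 3.959000/9.830000 = 1.497253
Iteration 2:
  f(1.497253) = 0.859240
  f'(1.497253) = 5.725302
  x_2 = 1.497253 - 0.859240/5.725302 = 1.347176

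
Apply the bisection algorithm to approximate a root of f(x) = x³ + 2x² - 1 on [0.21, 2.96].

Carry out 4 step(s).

f(x) = x³ + 2x² - 1
Initial interval: [0.21, 2.96]

Iteration 1:
  c_1 = (0.210000 + 2.960000)/2 = 1.585000
  f(c_1) = f(1.585000) = 8.006327
  f(a) × f(c) < 0, new interval: [0.210000, 1.585000]
Iteration 2:
  c_2 = (0.210000 + 1.585000)/2 = 0.897500
  f(c_2) = f(0.897500) = 1.333954
  f(a) × f(c) < 0, new interval: [0.210000, 0.897500]
Iteration 3:
  c_3 = (0.210000 + 0.897500)/2 = 0.553750
  f(c_3) = f(0.553750) = -0.216920
  f(a) × f(c) ≥ 0, new interval: [0.553750, 0.897500]
Iteration 4:
  c_4 = (0.553750 + 0.897500)/2 = 0.725625
  f(c_4) = f(0.725625) = 0.435128
  f(a) × f(c) < 0, new interval: [0.553750, 0.725625]

After 4 iteration(s), the approximation is c_4 = 0.725625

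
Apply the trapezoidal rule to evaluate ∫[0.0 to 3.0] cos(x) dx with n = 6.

f(x) = cos(x)
a = 0.0, b = 3.0, n = 6
h = (b - a)/n = 0.500000

Trapezoidal rule: (h/2)[f(x₀) + 2f(x₁) + 2f(x₂) + ... + f(xₙ)]

x_0 = 0.0000, f(x_0) = 1.000000, coefficient = 1
x_1 = 0.5000, f(x_1) = 0.877583, coefficient = 2
x_2 = 1.0000, f(x_2) = 0.540302, coefficient = 2
x_3 = 1.5000, f(x_3) = 0.070737, coefficient = 2
x_4 = 2.0000, f(x_4) = -0.416147, coefficient = 2
x_5 = 2.5000, f(x_5) = -0.801144, coefficient = 2
x_6 = 3.0000, f(x_6) = -0.989992, coefficient = 1

I ≈ (0.500000/2) × 0.552671 = 0.138168
Exact value: 0.141120
Error: 0.002952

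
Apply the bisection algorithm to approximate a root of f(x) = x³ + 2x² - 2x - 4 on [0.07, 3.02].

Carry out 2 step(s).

f(x) = x³ + 2x² - 2x - 4
Initial interval: [0.07, 3.02]

Iteration 1:
  c_1 = (0.070000 + 3.020000)/2 = 1.545000
  f(c_1) = f(1.545000) = 1.372004
  f(a) × f(c) < 0, new interval: [0.070000, 1.545000]
Iteration 2:
  c_2 = (0.070000 + 1.545000)/2 = 0.807500
  f(c_2) = f(0.807500) = -3.784352
  f(a) × f(c) ≥ 0, new interval: [0.807500, 1.545000]

After 2 iteration(s), the approximation is c_2 = 0.807500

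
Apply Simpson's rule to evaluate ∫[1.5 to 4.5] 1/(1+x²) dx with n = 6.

f(x) = 1/(1+x²)
a = 1.5, b = 4.5, n = 6
h = (b - a)/n = 0.500000

Simpson's rule: (h/3)[f(x₀) + 4f(x₁) + 2f(x₂) + ... + f(xₙ)]

x_0 = 1.5000, f(x_0) = 0.307692, coefficient = 1
x_1 = 2.0000, f(x_1) = 0.200000, coefficient = 4
x_2 = 2.5000, f(x_2) = 0.137931, coefficient = 2
x_3 = 3.0000, f(x_3) = 0.100000, coefficient = 4
x_4 = 3.5000, f(x_4) = 0.075472, coefficient = 2
x_5 = 4.0000, f(x_5) = 0.058824, coefficient = 4
x_6 = 4.5000, f(x_6) = 0.047059, coefficient = 1

I ≈ (0.500000/3) × 2.216851 = 0.369475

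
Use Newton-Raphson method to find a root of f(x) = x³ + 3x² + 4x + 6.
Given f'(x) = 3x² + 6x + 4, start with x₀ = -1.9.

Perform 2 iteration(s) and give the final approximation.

f(x) = x³ + 3x² + 4x + 6
f'(x) = 3x² + 6x + 4
x₀ = -1.9

Newton-Raphson formula: x_{n+1} = x_n - f(x_n)/f'(x_n)

Iteration 1:
  f(-1.900000) = 2.371000
  f'(-1.900000) = 3.430000
  x_1 = -1.900000 - 2.371000/3.430000 = -2.591254
Iteration 2:
  f(-2.591254) = -1.620448
  f'(-2.591254) = 8.596264
  x_2 = -2.591254 - (-1.620448)/8.596264 = -2.402748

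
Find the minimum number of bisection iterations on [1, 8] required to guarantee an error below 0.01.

We need (b-a)/2^n ≤ 0.01
(8 - 1)/2^n ≤ 0.01
7/2^n ≤ 0.01
2^n ≥ 700
n ≥ log₂(700) = 9.45
n ≥ 10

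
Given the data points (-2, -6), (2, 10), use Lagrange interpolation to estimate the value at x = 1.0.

Lagrange interpolation formula:
P(x) = Σ yᵢ × Lᵢ(x)
where Lᵢ(x) = Π_{j≠i} (x - xⱼ)/(xᵢ - xⱼ)

L_0(1.0) = (1.0 - 2)/(-2 - 2) = 0.250000
L_1(1.0) = (1.0 - (-2))/(2 - (-2)) = 0.750000

P(1.0) = (-6)×L_0(1.0) + 10×L_1(1.0)
P(1.0) = 6.000000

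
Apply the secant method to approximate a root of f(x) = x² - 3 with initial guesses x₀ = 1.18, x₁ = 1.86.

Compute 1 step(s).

f(x) = x² - 3
x₀ = 1.18, x₁ = 1.86

Secant formula: x_{n+1} = x_n - f(x_n)(x_n - x_{n-1})/(f(x_n) - f(x_{n-1}))

Iteration 1:
  f(1.180000) = -1.607600
  f(1.860000) = 0.459600
  x_2 = 1.860000 - 0.459600×(1.860000 - 1.180000)/(0.459600 - (-1.607600))
       = 1.708816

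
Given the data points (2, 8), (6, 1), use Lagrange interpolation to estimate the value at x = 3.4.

Lagrange interpolation formula:
P(x) = Σ yᵢ × Lᵢ(x)
where Lᵢ(x) = Π_{j≠i} (x - xⱼ)/(xᵢ - xⱼ)

L_0(3.4) = (3.4 - 6)/(2 - 6) = 0.650000
L_1(3.4) = (3.4 - 2)/(6 - 2) = 0.350000

P(3.4) = 8×L_0(3.4) + 1×L_1(3.4)
P(3.4) = 5.550000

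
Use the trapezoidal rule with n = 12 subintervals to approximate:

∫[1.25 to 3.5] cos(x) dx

f(x) = cos(x)
a = 1.25, b = 3.5, n = 12
h = (b - a)/n = 0.187500

Trapezoidal rule: (h/2)[f(x₀) + 2f(x₁) + 2f(x₂) + ... + f(xₙ)]

x_0 = 1.2500, f(x_0) = 0.315322, coefficient = 1
x_1 = 1.4375, f(x_1) = 0.132902, coefficient = 2
x_2 = 1.6250, f(x_2) = -0.054177, coefficient = 2
x_3 = 1.8125, f(x_3) = -0.239357, coefficient = 2
x_4 = 2.0000, f(x_4) = -0.416147, coefficient = 2
x_5 = 2.1875, f(x_5) = -0.578349, coefficient = 2
x_6 = 2.3750, f(x_6) = -0.720278, coefficient = 2
x_7 = 2.5625, f(x_7) = -0.836960, coefficient = 2
x_8 = 2.7500, f(x_8) = -0.924302, coefficient = 2
x_9 = 2.9375, f(x_9) = -0.979245, coefficient = 2
x_10 = 3.1250, f(x_10) = -0.999862, coefficient = 2
x_11 = 3.3125, f(x_11) = -0.985431, coefficient = 2
x_12 = 3.5000, f(x_12) = -0.936457, coefficient = 1

I ≈ (0.187500/2) × -13.823549 = -1.295958
Exact value: -1.299768
Error: 0.003810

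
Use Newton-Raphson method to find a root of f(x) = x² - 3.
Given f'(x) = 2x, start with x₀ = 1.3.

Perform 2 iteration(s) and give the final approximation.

f(x) = x² - 3
f'(x) = 2x
x₀ = 1.3

Newton-Raphson formula: x_{n+1} = x_n - f(x_n)/f'(x_n)

Iteration 1:
  f(1.300000) = -1.310000
  f'(1.300000) = 2.600000
  x_1 = 1.300000 - (-1.310000)/2.600000 = 1.803846
Iteration 2:
  f(1.803846) = 0.253861
  f'(1.803846) = 3.607692
  x_2 = 1.803846 - 0.253861/3.607692 = 1.733480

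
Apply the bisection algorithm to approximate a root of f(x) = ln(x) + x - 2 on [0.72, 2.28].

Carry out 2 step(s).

f(x) = ln(x) + x - 2
Initial interval: [0.72, 2.28]

Iteration 1:
  c_1 = (0.720000 + 2.280000)/2 = 1.500000
  f(c_1) = f(1.500000) = -0.094535
  f(a) × f(c) ≥ 0, new interval: [1.500000, 2.280000]
Iteration 2:
  c_2 = (1.500000 + 2.280000)/2 = 1.890000
  f(c_2) = f(1.890000) = 0.526577
  f(a) × f(c) < 0, new interval: [1.500000, 1.890000]

After 2 iteration(s), the approximation is c_2 = 1.890000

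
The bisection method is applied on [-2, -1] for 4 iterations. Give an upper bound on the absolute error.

Bisection error bound: |error| ≤ (b-a)/2^n
|error| ≤ (-1 - (-2))/2^4 = 1/2^4
|error| ≤ 0.0625000000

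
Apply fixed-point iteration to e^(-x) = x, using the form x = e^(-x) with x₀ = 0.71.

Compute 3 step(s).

Equation: e^(-x) = x
Fixed-point form: x = e^(-x)
x₀ = 0.71

x_1 = g(0.710000) = 0.491644
x_2 = g(0.491644) = 0.611620
x_3 = g(0.611620) = 0.542471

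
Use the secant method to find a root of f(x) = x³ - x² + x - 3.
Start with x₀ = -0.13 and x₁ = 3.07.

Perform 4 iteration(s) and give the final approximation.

f(x) = x³ - x² + x - 3
x₀ = -0.13, x₁ = 3.07

Secant formula: x_{n+1} = x_n - f(x_n)(x_n - x_{n-1})/(f(x_n) - f(x_{n-1}))

Iteration 1:
  f(-0.130000) = -3.149097
  f(3.070000) = 19.579543
  x_2 = 3.070000 - 19.579543×(3.070000 - (-0.130000))/(19.579543 - (-3.149097))
       = 0.313366
Iteration 2:
  f(3.070000) = 19.579543
  f(0.313366) = -2.754060
  x_3 = 0.313366 - (-2.754060)×(0.313366 - 3.070000)/(-2.754060 - 19.579543)
       = 0.653299
Iteration 3:
  f(0.313366) = -2.754060
  f(0.653299) = -2.494672
  x_4 = 0.653299 - (-2.494672)×(0.653299 - 0.313366)/(-2.494672 - (-2.754060))
       = 3.922622
Iteration 4:
  f(0.653299) = -2.494672
  f(3.922622) = 45.892894
  x_5 = 3.922622 - 45.892894×(3.922622 - 0.653299)/(45.892894 - (-2.494672))
       = 0.821853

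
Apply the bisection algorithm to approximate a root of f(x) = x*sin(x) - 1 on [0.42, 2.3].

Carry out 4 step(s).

f(x) = x*sin(x) - 1
Initial interval: [0.42, 2.3]

Iteration 1:
  c_1 = (0.420000 + 2.300000)/2 = 1.360000
  f(c_1) = f(1.360000) = 0.329896
  f(a) × f(c) < 0, new interval: [0.420000, 1.360000]
Iteration 2:
  c_2 = (0.420000 + 1.360000)/2 = 0.890000
  f(c_2) = f(0.890000) = -0.308406
  f(a) × f(c) ≥ 0, new interval: [0.890000, 1.360000]
Iteration 3:
  c_3 = (0.890000 + 1.360000)/2 = 1.125000
  f(c_3) = f(1.125000) = 0.015051
  f(a) × f(c) < 0, new interval: [0.890000, 1.125000]
Iteration 4:
  c_4 = (0.890000 + 1.125000)/2 = 1.007500
  f(c_4) = f(1.007500) = -0.148159
  f(a) × f(c) ≥ 0, new interval: [1.007500, 1.125000]

After 4 iteration(s), the approximation is c_4 = 1.007500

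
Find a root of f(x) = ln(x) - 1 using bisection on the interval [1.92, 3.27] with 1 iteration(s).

f(x) = ln(x) - 1
Initial interval: [1.92, 3.27]

Iteration 1:
  c_1 = (1.920000 + 3.270000)/2 = 2.595000
  f(c_1) = f(2.595000) = -0.046413
  f(a) × f(c) ≥ 0, new interval: [2.595000, 3.270000]

After 1 iteration(s), the approximation is c_1 = 2.595000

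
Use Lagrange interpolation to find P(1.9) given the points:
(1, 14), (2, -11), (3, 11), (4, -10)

Lagrange interpolation formula:
P(x) = Σ yᵢ × Lᵢ(x)
where Lᵢ(x) = Π_{j≠i} (x - xⱼ)/(xᵢ - xⱼ)

L_0(1.9) = (1.9 - 2)/(1 - 2) × (1.9 - 3)/(1 - 3) × (1.9 - 4)/(1 - 4) = 0.038500
L_1(1.9) = (1.9 - 1)/(2 - 1) × (1.9 - 3)/(2 - 3) × (1.9 - 4)/(2 - 4) = 1.039500
L_2(1.9) = (1.9 - 1)/(3 - 1) × (1.9 - 2)/(3 - 2) × (1.9 - 4)/(3 - 4) = -0.094500
L_3(1.9) = (1.9 - 1)/(4 - 1) × (1.9 - 2)/(4 - 2) × (1.9 - 3)/(4 - 3) = 0.016500

P(1.9) = 14×L_0(1.9) + (-11)×L_1(1.9) + 11×L_2(1.9) + (-10)×L_3(1.9)
P(1.9) = -12.100000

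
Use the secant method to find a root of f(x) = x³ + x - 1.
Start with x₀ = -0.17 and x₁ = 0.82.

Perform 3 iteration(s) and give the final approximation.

f(x) = x³ + x - 1
x₀ = -0.17, x₁ = 0.82

Secant formula: x_{n+1} = x_n - f(x_n)(x_n - x_{n-1})/(f(x_n) - f(x_{n-1}))

Iteration 1:
  f(-0.170000) = -1.174913
  f(0.820000) = 0.371368
  x_2 = 0.820000 - 0.371368×(0.820000 - (-0.170000))/(0.371368 - (-1.174913))
       = 0.582233
Iteration 2:
  f(0.820000) = 0.371368
  f(0.582233) = -0.220392
  x_3 = 0.582233 - (-0.220392)×(0.582233 - 0.820000)/(-0.220392 - 0.371368)
       = 0.670786
Iteration 3:
  f(0.582233) = -0.220392
  f(0.670786) = -0.027391
  x_4 = 0.670786 - (-0.027391)×(0.670786 - 0.582233)/(-0.027391 - (-0.220392))
       = 0.683354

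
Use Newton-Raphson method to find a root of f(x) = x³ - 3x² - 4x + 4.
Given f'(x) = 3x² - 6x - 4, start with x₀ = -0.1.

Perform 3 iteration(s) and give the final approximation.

f(x) = x³ - 3x² - 4x + 4
f'(x) = 3x² - 6x - 4
x₀ = -0.1

Newton-Raphson formula: x_{n+1} = x_n - f(x_n)/f'(x_n)

Iteration 1:
  f(-0.100000) = 4.369000
  f'(-0.100000) = -3.370000
  x_1 = -0.100000 - 4.369000/(-3.370000) = 1.196439
Iteration 2:
  f(1.196439) = -3.367494
  f'(1.196439) = -6.884235
  x_2 = 1.196439 - (-3.367494)/(-6.884235) = 0.707279
Iteration 3:
  f(0.707279) = 0.023965
  f'(0.707279) = -6.742943
  x_3 = 0.707279 - 0.023965/(-6.742943) = 0.710833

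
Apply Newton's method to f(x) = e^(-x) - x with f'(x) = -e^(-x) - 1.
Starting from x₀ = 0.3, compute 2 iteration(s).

f(x) = e^(-x) - x
f'(x) = -e^(-x) - 1
x₀ = 0.3

Newton-Raphson formula: x_{n+1} = x_n - f(x_n)/f'(x_n)

Iteration 1:
  f(0.300000) = 0.440818
  f'(0.300000) = -1.740818
  x_1 = 0.300000 - 0.440818/(-1.740818) = 0.553225
Iteration 2:
  f(0.553225) = 0.021868
  f'(0.553225) = -1.575092
  x_2 = 0.553225 - 0.021868/(-1.575092) = 0.567108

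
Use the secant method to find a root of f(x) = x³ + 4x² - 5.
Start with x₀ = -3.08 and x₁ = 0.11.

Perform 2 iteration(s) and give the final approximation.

f(x) = x³ + 4x² - 5
x₀ = -3.08, x₁ = 0.11

Secant formula: x_{n+1} = x_n - f(x_n)(x_n - x_{n-1})/(f(x_n) - f(x_{n-1}))

Iteration 1:
  f(-3.080000) = 3.727488
  f(0.110000) = -4.950269
  x_2 = 0.110000 - (-4.950269)×(0.110000 - (-3.080000))/(-4.950269 - 3.727488)
       = -1.709751
Iteration 2:
  f(0.110000) = -4.950269
  f(-1.709751) = 1.694968
  x_3 = -1.709751 - 1.694968×(-1.709751 - 0.110000)/(1.694968 - (-4.950269))
       = -1.245596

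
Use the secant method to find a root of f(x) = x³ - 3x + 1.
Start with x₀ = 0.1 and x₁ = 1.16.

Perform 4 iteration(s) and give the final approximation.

f(x) = x³ - 3x + 1
x₀ = 0.1, x₁ = 1.16

Secant formula: x_{n+1} = x_n - f(x_n)(x_n - x_{n-1})/(f(x_n) - f(x_{n-1}))

Iteration 1:
  f(0.100000) = 0.701000
  f(1.160000) = -0.919104
  x_2 = 1.160000 - (-0.919104)×(1.160000 - 0.100000)/(-0.919104 - 0.701000)
       = 0.558650
Iteration 2:
  f(1.160000) = -0.919104
  f(0.558650) = -0.501600
  x_3 = 0.558650 - (-0.501600)×(0.558650 - 1.160000)/(-0.501600 - (-0.919104))
       = -0.163829
Iteration 3:
  f(0.558650) = -0.501600
  f(-0.163829) = 1.487089
  x_4 = -0.163829 - 1.487089×(-0.163829 - 0.558650)/(1.487089 - (-0.501600))
       = 0.376421
Iteration 4:
  f(-0.163829) = 1.487089
  f(0.376421) = -0.075928
  x_5 = 0.376421 - (-0.075928)×(0.376421 - (-0.163829))/(-0.075928 - 1.487089)
       = 0.350177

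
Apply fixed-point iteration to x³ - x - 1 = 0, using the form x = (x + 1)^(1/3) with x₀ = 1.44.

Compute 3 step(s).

Equation: x³ - x - 1 = 0
Fixed-point form: x = (x + 1)^(1/3)
x₀ = 1.44

x_1 = g(1.440000) = 1.346263
x_2 = g(1.346263) = 1.328798
x_3 = g(1.328798) = 1.325492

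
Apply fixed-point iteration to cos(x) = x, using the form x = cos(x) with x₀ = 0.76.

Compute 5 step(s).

Equation: cos(x) = x
Fixed-point form: x = cos(x)
x₀ = 0.76

x_1 = g(0.760000) = 0.724836
x_2 = g(0.724836) = 0.748608
x_3 = g(0.748608) = 0.732637
x_4 = g(0.732637) = 0.743413
x_5 = g(0.743413) = 0.736163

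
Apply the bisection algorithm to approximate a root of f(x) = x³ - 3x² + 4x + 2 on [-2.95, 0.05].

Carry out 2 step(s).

f(x) = x³ - 3x² + 4x + 2
Initial interval: [-2.95, 0.05]

Iteration 1:
  c_1 = (-2.950000 + 0.050000)/2 = -1.450000
  f(c_1) = f(-1.450000) = -13.156125
  f(a) × f(c) ≥ 0, new interval: [-1.450000, 0.050000]
Iteration 2:
  c_2 = (-1.450000 + 0.050000)/2 = -0.700000
  f(c_2) = f(-0.700000) = -2.613000
  f(a) × f(c) ≥ 0, new interval: [-0.700000, 0.050000]

After 2 iteration(s), the approximation is c_2 = -0.700000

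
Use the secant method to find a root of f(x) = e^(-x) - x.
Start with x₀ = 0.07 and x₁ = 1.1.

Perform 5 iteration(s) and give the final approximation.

f(x) = e^(-x) - x
x₀ = 0.07, x₁ = 1.1

Secant formula: x_{n+1} = x_n - f(x_n)(x_n - x_{n-1})/(f(x_n) - f(x_{n-1}))

Iteration 1:
  f(0.070000) = 0.862394
  f(1.100000) = -0.767129
  x_2 = 1.100000 - (-0.767129)×(1.100000 - 0.070000)/(-0.767129 - 0.862394)
       = 0.615108
Iteration 2:
  f(1.100000) = -0.767129
  f(0.615108) = -0.074525
  x_3 = 0.615108 - (-0.074525)×(0.615108 - 1.100000)/(-0.074525 - (-0.767129))
       = 0.562933
Iteration 3:
  f(0.615108) = -0.074525
  f(0.562933) = 0.006604
  x_4 = 0.562933 - 0.006604×(0.562933 - 0.615108)/(0.006604 - (-0.074525))
       = 0.567180
Iteration 4:
  f(0.562933) = 0.006604
  f(0.567180) = -0.000057
  x_5 = 0.567180 - (-0.000057)×(0.567180 - 0.562933)/(-0.000057 - 0.006604)
       = 0.567143
Iteration 5:
  f(0.567180) = -0.000057
  f(0.567143) = 0.000000
  x_6 = 0.567143 - 0.000000×(0.567143 - 0.567180)/(0.000000 - (-0.000057))
       = 0.567143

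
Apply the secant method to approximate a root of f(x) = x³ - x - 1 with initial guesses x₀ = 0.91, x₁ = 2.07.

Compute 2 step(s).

f(x) = x³ - x - 1
x₀ = 0.91, x₁ = 2.07

Secant formula: x_{n+1} = x_n - f(x_n)(x_n - x_{n-1})/(f(x_n) - f(x_{n-1}))

Iteration 1:
  f(0.910000) = -1.156429
  f(2.070000) = 5.799743
  x_2 = 2.070000 - 5.799743×(2.070000 - 0.910000)/(5.799743 - (-1.156429))
       = 1.102844
Iteration 2:
  f(2.070000) = 5.799743
  f(1.102844) = -0.761493
  x_3 = 1.102844 - (-0.761493)×(1.102844 - 2.070000)/(-0.761493 - 5.799743)
       = 1.215092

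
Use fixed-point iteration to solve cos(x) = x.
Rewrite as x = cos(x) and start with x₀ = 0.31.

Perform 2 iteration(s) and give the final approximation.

Equation: cos(x) = x
Fixed-point form: x = cos(x)
x₀ = 0.31

x_1 = g(0.310000) = 0.952334
x_2 = g(0.952334) = 0.579783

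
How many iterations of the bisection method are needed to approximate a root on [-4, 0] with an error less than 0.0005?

We need (b-a)/2^n ≤ 0.0005
(0 - (-4))/2^n ≤ 0.0005
4/2^n ≤ 0.0005
2^n ≥ 8000
n ≥ log₂(8000) = 12.97
n ≥ 13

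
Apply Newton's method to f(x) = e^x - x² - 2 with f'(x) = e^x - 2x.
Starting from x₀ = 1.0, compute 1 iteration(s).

f(x) = e^x - x² - 2
f'(x) = e^x - 2x
x₀ = 1.0

Newton-Raphson formula: x_{n+1} = x_n - f(x_n)/f'(x_n)

Iteration 1:
  f(1.000000) = -0.281718
  f'(1.000000) = 0.718282
  x_1 = 1.000000 - (-0.281718)/0.718282 = 1.392211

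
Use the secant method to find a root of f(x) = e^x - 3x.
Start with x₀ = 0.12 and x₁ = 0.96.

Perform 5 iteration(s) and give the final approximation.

f(x) = e^x - 3x
x₀ = 0.12, x₁ = 0.96

Secant formula: x_{n+1} = x_n - f(x_n)(x_n - x_{n-1})/(f(x_n) - f(x_{n-1}))

Iteration 1:
  f(0.120000) = 0.767497
  f(0.960000) = -0.268304
  x_2 = 0.960000 - (-0.268304)×(0.960000 - 0.120000)/(-0.268304 - 0.767497)
       = 0.742415
Iteration 2:
  f(0.960000) = -0.268304
  f(0.742415) = -0.126241
  x_3 = 0.742415 - (-0.126241)×(0.742415 - 0.960000)/(-0.126241 - (-0.268304))
       = 0.549061
Iteration 3:
  f(0.742415) = -0.126241
  f(0.549061) = 0.084444
  x_4 = 0.549061 - 0.084444×(0.549061 - 0.742415)/(0.084444 - (-0.126241))
       = 0.626558
Iteration 4:
  f(0.549061) = 0.084444
  f(0.626558) = -0.008515
  x_5 = 0.626558 - (-0.008515)×(0.626558 - 0.549061)/(-0.008515 - 0.084444)
       = 0.619459
Iteration 5:
  f(0.626558) = -0.008515
  f(0.619459) = -0.000455
  x_6 = 0.619459 - (-0.000455)×(0.619459 - 0.626558)/(-0.000455 - (-0.008515))
       = 0.619059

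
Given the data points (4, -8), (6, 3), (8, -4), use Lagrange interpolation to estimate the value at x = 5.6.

Lagrange interpolation formula:
P(x) = Σ yᵢ × Lᵢ(x)
where Lᵢ(x) = Π_{j≠i} (x - xⱼ)/(xᵢ - xⱼ)

L_0(5.6) = (5.6 - 6)/(4 - 6) × (5.6 - 8)/(4 - 8) = 0.120000
L_1(5.6) = (5.6 - 4)/(6 - 4) × (5.6 - 8)/(6 - 8) = 0.960000
L_2(5.6) = (5.6 - 4)/(8 - 4) × (5.6 - 6)/(8 - 6) = -0.080000

P(5.6) = (-8)×L_0(5.6) + 3×L_1(5.6) + (-4)×L_2(5.6)
P(5.6) = 2.240000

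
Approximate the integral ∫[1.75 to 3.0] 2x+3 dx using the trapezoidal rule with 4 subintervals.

f(x) = 2x+3
a = 1.75, b = 3.0, n = 4
h = (b - a)/n = 0.312500

Trapezoidal rule: (h/2)[f(x₀) + 2f(x₁) + 2f(x₂) + ... + f(xₙ)]

x_0 = 1.7500, f(x_0) = 6.500000, coefficient = 1
x_1 = 2.0625, f(x_1) = 7.125000, coefficient = 2
x_2 = 2.3750, f(x_2) = 7.750000, coefficient = 2
x_3 = 2.6875, f(x_3) = 8.375000, coefficient = 2
x_4 = 3.0000, f(x_4) = 9.000000, coefficient = 1

I ≈ (0.312500/2) × 62.000000 = 9.687500
Exact value: 9.687500
Error: 0.000000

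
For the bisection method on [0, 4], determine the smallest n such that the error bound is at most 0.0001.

We need (b-a)/2^n ≤ 0.0001
(4 - 0)/2^n ≤ 0.0001
4/2^n ≤ 0.0001
2^n ≥ 40000
n ≥ log₂(40000) = 15.29
n ≥ 16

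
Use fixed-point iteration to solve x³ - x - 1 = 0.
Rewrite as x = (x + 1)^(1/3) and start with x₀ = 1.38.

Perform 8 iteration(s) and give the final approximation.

Equation: x³ - x - 1 = 0
Fixed-point form: x = (x + 1)^(1/3)
x₀ = 1.38

x_1 = g(1.380000) = 1.335136
x_2 = g(1.335136) = 1.326694
x_3 = g(1.326694) = 1.325093
x_4 = g(1.325093) = 1.324789
x_5 = g(1.324789) = 1.324731
x_6 = g(1.324731) = 1.324721
x_7 = g(1.324721) = 1.324718
x_8 = g(1.324718) = 1.324718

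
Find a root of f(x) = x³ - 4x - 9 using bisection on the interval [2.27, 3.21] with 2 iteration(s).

f(x) = x³ - 4x - 9
Initial interval: [2.27, 3.21]

Iteration 1:
  c_1 = (2.270000 + 3.210000)/2 = 2.740000
  f(c_1) = f(2.740000) = 0.610824
  f(a) × f(c) < 0, new interval: [2.270000, 2.740000]
Iteration 2:
  c_2 = (2.270000 + 2.740000)/2 = 2.505000
  f(c_2) = f(2.505000) = -3.301062
  f(a) × f(c) ≥ 0, new interval: [2.505000, 2.740000]

After 2 iteration(s), the approximation is c_2 = 2.505000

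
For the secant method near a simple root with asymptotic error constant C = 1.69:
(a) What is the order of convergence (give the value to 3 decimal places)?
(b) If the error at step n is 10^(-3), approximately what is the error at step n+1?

(a) Secant method has superlinear convergence with order φ = (1+√5)/2 ≈ 1.618.
    This means |e_{n+1}| ≈ C|e_n|^1.618.

(b) With |e_n| = 10^(-3) and C = 1.69:
    |e_{n+1}| ≈ 1.69 × (10^(-3))^1.618 = 1.69 × 10^(-4.85)

(a) ≈ 1.618 (golden ratio); (b) |e_{n+1}| ≈ 2.365e-05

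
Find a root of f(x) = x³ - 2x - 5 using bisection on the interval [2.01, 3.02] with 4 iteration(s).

f(x) = x³ - 2x - 5
Initial interval: [2.01, 3.02]

Iteration 1:
  c_1 = (2.010000 + 3.020000)/2 = 2.515000
  f(c_1) = f(2.515000) = 5.877941
  f(a) × f(c) < 0, new interval: [2.010000, 2.515000]
Iteration 2:
  c_2 = (2.010000 + 2.515000)/2 = 2.262500
  f(c_2) = f(2.262500) = 2.056525
  f(a) × f(c) < 0, new interval: [2.010000, 2.262500]
Iteration 3:
  c_3 = (2.010000 + 2.262500)/2 = 2.136250
  f(c_3) = f(2.136250) = 0.476414
  f(a) × f(c) < 0, new interval: [2.010000, 2.136250]
Iteration 4:
  c_4 = (2.010000 + 2.136250)/2 = 2.073125
  f(c_4) = f(2.073125) = -0.236275
  f(a) × f(c) ≥ 0, new interval: [2.073125, 2.136250]

After 4 iteration(s), the approximation is c_4 = 2.073125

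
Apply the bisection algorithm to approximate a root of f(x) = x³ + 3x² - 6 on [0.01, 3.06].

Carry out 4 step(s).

f(x) = x³ + 3x² - 6
Initial interval: [0.01, 3.06]

Iteration 1:
  c_1 = (0.010000 + 3.060000)/2 = 1.535000
  f(c_1) = f(1.535000) = 4.685480
  f(a) × f(c) < 0, new interval: [0.010000, 1.535000]
Iteration 2:
  c_2 = (0.010000 + 1.535000)/2 = 0.772500
  f(c_2) = f(0.772500) = -3.748737
  f(a) × f(c) ≥ 0, new interval: [0.772500, 1.535000]
Iteration 3:
  c_3 = (0.772500 + 1.535000)/2 = 1.153750
  f(c_3) = f(1.153750) = -0.470781
  f(a) × f(c) ≥ 0, new interval: [1.153750, 1.535000]
Iteration 4:
  c_4 = (1.153750 + 1.535000)/2 = 1.344375
  f(c_4) = f(1.344375) = 1.851781
  f(a) × f(c) < 0, new interval: [1.153750, 1.344375]

After 4 iteration(s), the approximation is c_4 = 1.344375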